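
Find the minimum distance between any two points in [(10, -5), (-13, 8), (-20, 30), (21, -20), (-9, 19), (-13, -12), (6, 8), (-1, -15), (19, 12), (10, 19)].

Computing all pairwise distances among 10 points:

d((10, -5), (-13, 8)) = 26.4197
d((10, -5), (-20, 30)) = 46.0977
d((10, -5), (21, -20)) = 18.6011
d((10, -5), (-9, 19)) = 30.6105
d((10, -5), (-13, -12)) = 24.0416
d((10, -5), (6, 8)) = 13.6015
d((10, -5), (-1, -15)) = 14.8661
d((10, -5), (19, 12)) = 19.2354
d((10, -5), (10, 19)) = 24.0
d((-13, 8), (-20, 30)) = 23.0868
d((-13, 8), (21, -20)) = 44.0454
d((-13, 8), (-9, 19)) = 11.7047
d((-13, 8), (-13, -12)) = 20.0
d((-13, 8), (6, 8)) = 19.0
d((-13, 8), (-1, -15)) = 25.9422
d((-13, 8), (19, 12)) = 32.249
d((-13, 8), (10, 19)) = 25.4951
d((-20, 30), (21, -20)) = 64.6607
d((-20, 30), (-9, 19)) = 15.5563
d((-20, 30), (-13, -12)) = 42.5793
d((-20, 30), (6, 8)) = 34.0588
d((-20, 30), (-1, -15)) = 48.8467
d((-20, 30), (19, 12)) = 42.9535
d((-20, 30), (10, 19)) = 31.9531
d((21, -20), (-9, 19)) = 49.2037
d((21, -20), (-13, -12)) = 34.9285
d((21, -20), (6, 8)) = 31.7648
d((21, -20), (-1, -15)) = 22.561
d((21, -20), (19, 12)) = 32.0624
d((21, -20), (10, 19)) = 40.5216
d((-9, 19), (-13, -12)) = 31.257
d((-9, 19), (6, 8)) = 18.6011
d((-9, 19), (-1, -15)) = 34.9285
d((-9, 19), (19, 12)) = 28.8617
d((-9, 19), (10, 19)) = 19.0
d((-13, -12), (6, 8)) = 27.5862
d((-13, -12), (-1, -15)) = 12.3693
d((-13, -12), (19, 12)) = 40.0
d((-13, -12), (10, 19)) = 38.6005
d((6, 8), (-1, -15)) = 24.0416
d((6, 8), (19, 12)) = 13.6015
d((6, 8), (10, 19)) = 11.7047
d((-1, -15), (19, 12)) = 33.6006
d((-1, -15), (10, 19)) = 35.7351
d((19, 12), (10, 19)) = 11.4018 <-- minimum

Closest pair: (19, 12) and (10, 19) with distance 11.4018

The closest pair is (19, 12) and (10, 19) with Euclidean distance 11.4018. For 10 points, brute-force pairwise comparison is shown above. For large n, the divide-and-conquer algorithm (sort by x, recurse on halves, check the dividing strip) achieves O(n log n).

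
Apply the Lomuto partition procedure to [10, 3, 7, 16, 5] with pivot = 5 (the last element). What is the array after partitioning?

Lomuto partition with pivot = 5:

Initial array: [10, 3, 7, 16, 5]

arr[0]=10 > 5: no swap
arr[1]=3 <= 5: swap with position 0, array becomes [3, 10, 7, 16, 5]
arr[2]=7 > 5: no swap
arr[3]=16 > 5: no swap

Place pivot at position 1: [3, 5, 7, 16, 10]
Pivot position: 1

After partitioning with pivot 5, the array becomes [3, 5, 7, 16, 10]. The pivot is placed at index 1. All elements to the left of the pivot are <= 5, and all elements to the right are > 5.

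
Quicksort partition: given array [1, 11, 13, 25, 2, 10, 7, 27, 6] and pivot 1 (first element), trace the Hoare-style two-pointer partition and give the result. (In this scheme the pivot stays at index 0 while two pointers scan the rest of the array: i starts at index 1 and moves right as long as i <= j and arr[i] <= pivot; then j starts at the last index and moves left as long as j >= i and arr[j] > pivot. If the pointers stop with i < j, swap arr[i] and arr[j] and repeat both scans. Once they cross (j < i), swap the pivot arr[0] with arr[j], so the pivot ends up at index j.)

Hoare-style two-pointer partition with pivot = 1:

Initial array: [1, 11, 13, 25, 2, 10, 7, 27, 6]

Pointers start at i = 1, j = 8.
i ends at 1, j ends at 0: the pointers have crossed (j < i), so scanning stops.

j = 0, so swapping arr[0] with arr[j] leaves the pivot at position 0: [1, 11, 13, 25, 2, 10, 7, 27, 6]
Pivot position: 0

After partitioning with pivot 1, the array becomes [1, 11, 13, 25, 2, 10, 7, 27, 6]. The pivot is placed at index 0. All elements to the left of the pivot are <= 1, and all elements to the right are > 1.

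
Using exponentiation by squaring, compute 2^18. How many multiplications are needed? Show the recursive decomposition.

Computing 2^18 by squaring (build up from 2^1; each line after the first costs one multiplication):

2^1 = 2
2^2 = (2^1)^2 = 2^2 = 4
2^4 = (2^2)^2 = 4^2 = 16
2^8 = (2^4)^2 = 16^2 = 256
2^9 = 2 * 2^8 = 2 * 256 = 512
2^18 = (2^9)^2 = 512^2 = 262144

Result: 262144
Multiplications needed: 5 (5 lines after 2^1)

2^18 = 262144. Using exponentiation by squaring, this requires 5 multiplications. The key idea: if the exponent is even, square the half-power; if odd, multiply by the base once.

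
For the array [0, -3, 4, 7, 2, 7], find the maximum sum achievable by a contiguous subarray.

Using Kadane's algorithm on [0, -3, 4, 7, 2, 7]:

Scanning through the array:
Position 1 (value -3): max_ending_here = -3, max_so_far = 0
Position 2 (value 4): max_ending_here = 4, max_so_far = 4
Position 3 (value 7): max_ending_here = 11, max_so_far = 11
Position 4 (value 2): max_ending_here = 13, max_so_far = 13
Position 5 (value 7): max_ending_here = 20, max_so_far = 20

Maximum subarray: [4, 7, 2, 7]
Maximum sum: 20

The maximum subarray is [4, 7, 2, 7] with sum 20. This subarray runs from index 2 to index 5.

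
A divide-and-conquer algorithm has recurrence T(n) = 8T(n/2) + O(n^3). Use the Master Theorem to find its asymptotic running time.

Master Theorem for T(n) = 8T(n/2) + O(n^3):

a = 8, b = 2, c = 3
log_b(a) = log_2(8) = 3.0000

Case 2: c = 3 = log_2(8) = 3.0000
T(n) = O(n^3 log n) = O(n^3 log n)

For T(n) = 8T(n/2) + O(n^3): log_2(8) = 3.0000. This is Case 2 of the Master Theorem (c = log_b(a), equal work at all levels), giving O(n^3 log n).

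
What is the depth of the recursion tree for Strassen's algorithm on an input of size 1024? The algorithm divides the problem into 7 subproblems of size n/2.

For divide and conquer with division factor 2:

Problem sizes at each level:
Level 0: 1024
Level 1: 512
Level 2: 256
Level 3: 128
Level 4: 64
Level 5: 32
Level 6: 16
Level 7: 8
Level 8: 4
Level 9: 2
Level 10: 1

The root is level 0 and the size-1 base case is level 10 (the tree spans levels 0 through 10, i.e. 11 levels counting the root), so the depth is the number of divisions: log_2(1024) = 10

The recursion tree depth is log_2(1024) = 10. At each level, the problem size is divided by 2, so it takes 10 divisions to reduce to a base case of size 1. The algorithm makes 7 recursive calls at each level.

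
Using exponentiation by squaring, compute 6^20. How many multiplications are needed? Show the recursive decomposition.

Computing 6^20 by squaring (build up from 6^1; each line after the first costs one multiplication):

6^1 = 6
6^2 = (6^1)^2 = 6^2 = 36
6^4 = (6^2)^2 = 36^2 = 1296
6^5 = 6 * 6^4 = 6 * 1296 = 7776
6^10 = (6^5)^2 = 7776^2 = 60466176
6^20 = (6^10)^2 = 60466176^2 = 3656158440062976

Result: 3656158440062976
Multiplications needed: 5 (5 lines after 6^1)

6^20 = 3656158440062976. Using exponentiation by squaring, this requires 5 multiplications. The key idea: if the exponent is even, square the half-power; if odd, multiply by the base once.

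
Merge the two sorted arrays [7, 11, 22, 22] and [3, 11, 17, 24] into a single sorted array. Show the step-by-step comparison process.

Merging process:

Compare 7 vs 3: take 3 from right. Merged: [3]
Compare 7 vs 11: take 7 from left. Merged: [3, 7]
Compare 11 vs 11: take 11 from left. Merged: [3, 7, 11]
Compare 22 vs 11: take 11 from right. Merged: [3, 7, 11, 11]
Compare 22 vs 17: take 17 from right. Merged: [3, 7, 11, 11, 17]
Compare 22 vs 24: take 22 from left. Merged: [3, 7, 11, 11, 17, 22]
Compare 22 vs 24: take 22 from left. Merged: [3, 7, 11, 11, 17, 22, 22]
Append remaining from right: [24]. Merged: [3, 7, 11, 11, 17, 22, 22, 24]

Final merged array: [3, 7, 11, 11, 17, 22, 22, 24]
Total comparisons: 7

The merged array is [3, 7, 11, 11, 17, 22, 22, 24], requiring 7 comparisons. The merge step runs in O(n) time where n is the total number of elements.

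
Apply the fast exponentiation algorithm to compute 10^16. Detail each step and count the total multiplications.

Computing 10^16 by squaring (build up from 10^1; each line after the first costs one multiplication):

10^1 = 10
10^2 = (10^1)^2 = 10^2 = 100
10^4 = (10^2)^2 = 100^2 = 10000
10^8 = (10^4)^2 = 10000^2 = 100000000
10^16 = (10^8)^2 = 100000000^2 = 10000000000000000

Result: 10000000000000000
Multiplications needed: 4 (4 lines after 10^1)

10^16 = 10000000000000000. Using exponentiation by squaring, this requires 4 multiplications. The key idea: if the exponent is even, square the half-power; if odd, multiply by the base once.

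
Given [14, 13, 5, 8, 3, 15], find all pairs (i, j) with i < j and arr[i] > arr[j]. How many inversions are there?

Finding inversions in [14, 13, 5, 8, 3, 15]:

(0, 1): arr[0]=14 > arr[1]=13
(0, 2): arr[0]=14 > arr[2]=5
(0, 3): arr[0]=14 > arr[3]=8
(0, 4): arr[0]=14 > arr[4]=3
(1, 2): arr[1]=13 > arr[2]=5
(1, 3): arr[1]=13 > arr[3]=8
(1, 4): arr[1]=13 > arr[4]=3
(2, 4): arr[2]=5 > arr[4]=3
(3, 4): arr[3]=8 > arr[4]=3

Total inversions: 9

The array has 9 inversion(s): (0,1), (0,2), (0,3), (0,4), (1,2), (1,3), (1,4), (2,4), (3,4). Each pair (i,j) satisfies i < j and arr[i] > arr[j].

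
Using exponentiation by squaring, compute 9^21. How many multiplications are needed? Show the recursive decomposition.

Computing 9^21 by squaring (build up from 9^1; each line after the first costs one multiplication):

9^1 = 9
9^2 = (9^1)^2 = 9^2 = 81
9^4 = (9^2)^2 = 81^2 = 6561
9^5 = 9 * 9^4 = 9 * 6561 = 59049
9^10 = (9^5)^2 = 59049^2 = 3486784401
9^20 = (9^10)^2 = 3486784401^2 = 12157665459056928801
9^21 = 9 * 9^20 = 9 * 12157665459056928801 = 109418989131512359209

Result: 109418989131512359209
Multiplications needed: 6 (6 lines after 9^1)

9^21 = 109418989131512359209. Using exponentiation by squaring, this requires 6 multiplications. The key idea: if the exponent is even, square the half-power; if odd, multiply by the base once.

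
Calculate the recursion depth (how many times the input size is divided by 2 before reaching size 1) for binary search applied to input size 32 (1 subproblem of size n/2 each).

For divide and conquer with division factor 2:

Problem sizes at each level:
Level 0: 32
Level 1: 16
Level 2: 8
Level 3: 4
Level 4: 2
Level 5: 1

The root is level 0 and the size-1 base case is level 5 (the tree spans levels 0 through 5, i.e. 6 levels counting the root), so the depth is the number of divisions: log_2(32) = 5

The recursion tree depth is log_2(32) = 5. At each level, the problem size is divided by 2, so it takes 5 divisions to reduce to a base case of size 1. The algorithm makes 1 recursive call at each level.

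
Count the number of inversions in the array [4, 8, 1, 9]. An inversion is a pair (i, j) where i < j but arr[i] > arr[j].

Finding inversions in [4, 8, 1, 9]:

(0, 2): arr[0]=4 > arr[2]=1
(1, 2): arr[1]=8 > arr[2]=1

Total inversions: 2

The array has 2 inversion(s): (0,2), (1,2). Each pair (i,j) satisfies i < j and arr[i] > arr[j].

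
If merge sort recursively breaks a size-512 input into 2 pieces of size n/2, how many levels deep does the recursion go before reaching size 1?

For divide and conquer with division factor 2:

Problem sizes at each level:
Level 0: 512
Level 1: 256
Level 2: 128
Level 3: 64
Level 4: 32
Level 5: 16
Level 6: 8
Level 7: 4
Level 8: 2
Level 9: 1

The root is level 0 and the size-1 base case is level 9 (the tree spans levels 0 through 9, i.e. 10 levels counting the root), so the depth is the number of divisions: log_2(512) = 9

The recursion tree depth is log_2(512) = 9. At each level, the problem size is divided by 2, so it takes 9 divisions to reduce to a base case of size 1. The algorithm makes 2 recursive calls at each level.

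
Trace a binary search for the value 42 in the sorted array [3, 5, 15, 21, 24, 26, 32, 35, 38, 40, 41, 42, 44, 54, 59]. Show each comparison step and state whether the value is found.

Binary search for 42 in [3, 5, 15, 21, 24, 26, 32, 35, 38, 40, 41, 42, 44, 54, 59]:

lo=0, hi=14, mid=7, arr[mid]=35 -> 35 < 42, search right half
lo=8, hi=14, mid=11, arr[mid]=42 -> Found target at index 11!

Binary search finds 42 at index 11 after 2 comparisons. The search repeatedly halves the search space by comparing with the middle element.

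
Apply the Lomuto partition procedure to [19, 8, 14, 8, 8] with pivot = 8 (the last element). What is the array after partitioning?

Lomuto partition with pivot = 8:

Initial array: [19, 8, 14, 8, 8]

arr[0]=19 > 8: no swap
arr[1]=8 <= 8: swap with position 0, array becomes [8, 19, 14, 8, 8]
arr[2]=14 > 8: no swap
arr[3]=8 <= 8: swap with position 1, array becomes [8, 8, 14, 19, 8]

Place pivot at position 2: [8, 8, 8, 19, 14]
Pivot position: 2

After partitioning with pivot 8, the array becomes [8, 8, 8, 19, 14]. The pivot is placed at index 2. All elements to the left of the pivot are <= 8, and all elements to the right are > 8.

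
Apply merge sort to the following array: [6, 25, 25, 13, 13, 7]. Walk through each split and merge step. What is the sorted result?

Merge sort trace:

Split: [6, 25, 25, 13, 13, 7] -> [6, 25, 25] and [13, 13, 7]
  Split: [6, 25, 25] -> [6] and [25, 25]
    Split: [25, 25] -> [25] and [25]
    Merge: [25] + [25] -> [25, 25]
  Merge: [6] + [25, 25] -> [6, 25, 25]
  Split: [13, 13, 7] -> [13] and [13, 7]
    Split: [13, 7] -> [13] and [7]
    Merge: [13] + [7] -> [7, 13]
  Merge: [13] + [7, 13] -> [7, 13, 13]
Merge: [6, 25, 25] + [7, 13, 13] -> [6, 7, 13, 13, 25, 25]

Final sorted array: [6, 7, 13, 13, 25, 25]

The merge sort proceeds by recursively splitting the array and merging sorted halves.
After all merges, the sorted array is [6, 7, 13, 13, 25, 25].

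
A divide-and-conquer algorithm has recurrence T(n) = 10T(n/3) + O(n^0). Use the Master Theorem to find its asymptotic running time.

Master Theorem for T(n) = 10T(n/3) + O(n^0):

a = 10, b = 3, c = 0
log_b(a) = log_3(10) = 2.0959

Case 1: c = 0 < log_3(10) = 2.0959
T(n) = O(n^(log_3 10))

For T(n) = 10T(n/3) + O(n^0): log_3(10) = 2.0959. This is Case 1 of the Master Theorem (c < log_b(a), work dominated by leaves), giving O(n^(log_3 10)).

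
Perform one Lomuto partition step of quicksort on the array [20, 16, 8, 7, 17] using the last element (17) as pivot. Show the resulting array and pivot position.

Lomuto partition with pivot = 17:

Initial array: [20, 16, 8, 7, 17]

arr[0]=20 > 17: no swap
arr[1]=16 <= 17: swap with position 0, array becomes [16, 20, 8, 7, 17]
arr[2]=8 <= 17: swap with position 1, array becomes [16, 8, 20, 7, 17]
arr[3]=7 <= 17: swap with position 2, array becomes [16, 8, 7, 20, 17]

Place pivot at position 3: [16, 8, 7, 17, 20]
Pivot position: 3

After partitioning with pivot 17, the array becomes [16, 8, 7, 17, 20]. The pivot is placed at index 3. All elements to the left of the pivot are <= 17, and all elements to the right are > 17.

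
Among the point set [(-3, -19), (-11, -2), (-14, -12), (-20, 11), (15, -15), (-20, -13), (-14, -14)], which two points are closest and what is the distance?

Computing all pairwise distances among 7 points:

d((-3, -19), (-11, -2)) = 18.7883
d((-3, -19), (-14, -12)) = 13.0384
d((-3, -19), (-20, 11)) = 34.4819
d((-3, -19), (15, -15)) = 18.4391
d((-3, -19), (-20, -13)) = 18.0278
d((-3, -19), (-14, -14)) = 12.083
d((-11, -2), (-14, -12)) = 10.4403
d((-11, -2), (-20, 11)) = 15.8114
d((-11, -2), (15, -15)) = 29.0689
d((-11, -2), (-20, -13)) = 14.2127
d((-11, -2), (-14, -14)) = 12.3693
d((-14, -12), (-20, 11)) = 23.7697
d((-14, -12), (15, -15)) = 29.1548
d((-14, -12), (-20, -13)) = 6.0828
d((-14, -12), (-14, -14)) = 2.0 <-- minimum
d((-20, 11), (15, -15)) = 43.6005
d((-20, 11), (-20, -13)) = 24.0
d((-20, 11), (-14, -14)) = 25.7099
d((15, -15), (-20, -13)) = 35.0571
d((15, -15), (-14, -14)) = 29.0172
d((-20, -13), (-14, -14)) = 6.0828

Closest pair: (-14, -12) and (-14, -14) with distance 2.0

The closest pair is (-14, -12) and (-14, -14) with Euclidean distance 2.0. For 7 points, brute-force pairwise comparison is shown above. For large n, the divide-and-conquer algorithm (sort by x, recurse on halves, check the dividing strip) achieves O(n log n).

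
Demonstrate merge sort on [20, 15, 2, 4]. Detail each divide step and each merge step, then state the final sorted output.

Merge sort trace:

Split: [20, 15, 2, 4] -> [20, 15] and [2, 4]
  Split: [20, 15] -> [20] and [15]
  Merge: [20] + [15] -> [15, 20]
  Split: [2, 4] -> [2] and [4]
  Merge: [2] + [4] -> [2, 4]
Merge: [15, 20] + [2, 4] -> [2, 4, 15, 20]

Final sorted array: [2, 4, 15, 20]

The merge sort proceeds by recursively splitting the array and merging sorted halves.
After all merges, the sorted array is [2, 4, 15, 20].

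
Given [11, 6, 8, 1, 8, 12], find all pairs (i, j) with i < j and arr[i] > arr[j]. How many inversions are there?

Finding inversions in [11, 6, 8, 1, 8, 12]:

(0, 1): arr[0]=11 > arr[1]=6
(0, 2): arr[0]=11 > arr[2]=8
(0, 3): arr[0]=11 > arr[3]=1
(0, 4): arr[0]=11 > arr[4]=8
(1, 3): arr[1]=6 > arr[3]=1
(2, 3): arr[2]=8 > arr[3]=1

Total inversions: 6

The array has 6 inversion(s): (0,1), (0,2), (0,3), (0,4), (1,3), (2,3). Each pair (i,j) satisfies i < j and arr[i] > arr[j].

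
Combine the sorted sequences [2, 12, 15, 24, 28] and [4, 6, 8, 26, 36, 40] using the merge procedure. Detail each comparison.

Merging process:

Compare 2 vs 4: take 2 from left. Merged: [2]
Compare 12 vs 4: take 4 from right. Merged: [2, 4]
Compare 12 vs 6: take 6 from right. Merged: [2, 4, 6]
Compare 12 vs 8: take 8 from right. Merged: [2, 4, 6, 8]
Compare 12 vs 26: take 12 from left. Merged: [2, 4, 6, 8, 12]
Compare 15 vs 26: take 15 from left. Merged: [2, 4, 6, 8, 12, 15]
Compare 24 vs 26: take 24 from left. Merged: [2, 4, 6, 8, 12, 15, 24]
Compare 28 vs 26: take 26 from right. Merged: [2, 4, 6, 8, 12, 15, 24, 26]
Compare 28 vs 36: take 28 from left. Merged: [2, 4, 6, 8, 12, 15, 24, 26, 28]
Append remaining from right: [36, 40]. Merged: [2, 4, 6, 8, 12, 15, 24, 26, 28, 36, 40]

Final merged array: [2, 4, 6, 8, 12, 15, 24, 26, 28, 36, 40]
Total comparisons: 9

The merged array is [2, 4, 6, 8, 12, 15, 24, 26, 28, 36, 40], requiring 9 comparisons. The merge step runs in O(n) time where n is the total number of elements.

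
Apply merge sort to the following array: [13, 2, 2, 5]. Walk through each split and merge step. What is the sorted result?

Merge sort trace:

Split: [13, 2, 2, 5] -> [13, 2] and [2, 5]
  Split: [13, 2] -> [13] and [2]
  Merge: [13] + [2] -> [2, 13]
  Split: [2, 5] -> [2] and [5]
  Merge: [2] + [5] -> [2, 5]
Merge: [2, 13] + [2, 5] -> [2, 2, 5, 13]

Final sorted array: [2, 2, 5, 13]

The merge sort proceeds by recursively splitting the array and merging sorted halves.
After all merges, the sorted array is [2, 2, 5, 13].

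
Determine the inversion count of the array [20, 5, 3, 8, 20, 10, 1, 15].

Finding inversions in [20, 5, 3, 8, 20, 10, 1, 15]:

(0, 1): arr[0]=20 > arr[1]=5
(0, 2): arr[0]=20 > arr[2]=3
(0, 3): arr[0]=20 > arr[3]=8
(0, 5): arr[0]=20 > arr[5]=10
(0, 6): arr[0]=20 > arr[6]=1
(0, 7): arr[0]=20 > arr[7]=15
(1, 2): arr[1]=5 > arr[2]=3
(1, 6): arr[1]=5 > arr[6]=1
(2, 6): arr[2]=3 > arr[6]=1
(3, 6): arr[3]=8 > arr[6]=1
(4, 5): arr[4]=20 > arr[5]=10
(4, 6): arr[4]=20 > arr[6]=1
(4, 7): arr[4]=20 > arr[7]=15
(5, 6): arr[5]=10 > arr[6]=1

Total inversions: 14

The array has 14 inversion(s): (0,1), (0,2), (0,3), (0,5), (0,6), (0,7), (1,2), (1,6), (2,6), (3,6), (4,5), (4,6), (4,7), (5,6). Each pair (i,j) satisfies i < j and arr[i] > arr[j].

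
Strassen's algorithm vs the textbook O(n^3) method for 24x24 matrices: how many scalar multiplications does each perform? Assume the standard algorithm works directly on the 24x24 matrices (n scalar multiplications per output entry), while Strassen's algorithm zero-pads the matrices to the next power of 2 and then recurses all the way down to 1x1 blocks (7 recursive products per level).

Matrix multiplication for 24x24 matrices:

Strassen's algorithm requires power-of-2 dimensions. Pad 24x24 to 32x32 (next power of 2).

Standard algorithm: 24^3 = 13824 multiplications
Strassen's algorithm: 7^(log2(32)) = 7^5 = 16807 multiplications
Difference: 13824 - 16807 = -2983 (Strassen uses MORE here due to padding overhead — for small or just-over-power-of-2 n, padding can outweigh the per-level savings)

Standard: 13824 multiplications (24^3). Strassen: 16807 multiplications (7^5, after padding to 32x32). Strassen reduces 8 recursive multiplications to 7 at each level.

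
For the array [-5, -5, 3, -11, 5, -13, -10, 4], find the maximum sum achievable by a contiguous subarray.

Using Kadane's algorithm on [-5, -5, 3, -11, 5, -13, -10, 4]:

Scanning through the array:
Position 1 (value -5): max_ending_here = -5, max_so_far = -5
Position 2 (value 3): max_ending_here = 3, max_so_far = 3
Position 3 (value -11): max_ending_here = -8, max_so_far = 3
Position 4 (value 5): max_ending_here = 5, max_so_far = 5
Position 5 (value -13): max_ending_here = -8, max_so_far = 5
Position 6 (value -10): max_ending_here = -10, max_so_far = 5
Position 7 (value 4): max_ending_here = 4, max_so_far = 5

Maximum subarray: [5]
Maximum sum: 5

The maximum subarray is [5] with sum 5. This subarray runs from index 4 to index 4.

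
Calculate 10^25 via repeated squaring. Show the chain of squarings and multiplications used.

Computing 10^25 by squaring (build up from 10^1; each line after the first costs one multiplication):

10^1 = 10
10^2 = (10^1)^2 = 10^2 = 100
10^3 = 10 * 10^2 = 10 * 100 = 1000
10^6 = (10^3)^2 = 1000^2 = 1000000
10^12 = (10^6)^2 = 1000000^2 = 1000000000000
10^24 = (10^12)^2 = 1000000000000^2 = 1000000000000000000000000
10^25 = 10 * 10^24 = 10 * 1000000000000000000000000 = 10000000000000000000000000

Result: 10000000000000000000000000
Multiplications needed: 6 (6 lines after 10^1)

10^25 = 10000000000000000000000000. Using exponentiation by squaring, this requires 6 multiplications. The key idea: if the exponent is even, square the half-power; if odd, multiply by the base once.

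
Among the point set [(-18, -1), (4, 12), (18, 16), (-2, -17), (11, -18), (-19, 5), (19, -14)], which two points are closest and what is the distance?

Computing all pairwise distances among 7 points:

d((-18, -1), (4, 12)) = 25.5539
d((-18, -1), (18, 16)) = 39.8121
d((-18, -1), (-2, -17)) = 22.6274
d((-18, -1), (11, -18)) = 33.6155
d((-18, -1), (-19, 5)) = 6.0828 <-- minimum
d((-18, -1), (19, -14)) = 39.2173
d((4, 12), (18, 16)) = 14.5602
d((4, 12), (-2, -17)) = 29.6142
d((4, 12), (11, -18)) = 30.8058
d((4, 12), (-19, 5)) = 24.0416
d((4, 12), (19, -14)) = 30.0167
d((18, 16), (-2, -17)) = 38.5876
d((18, 16), (11, -18)) = 34.7131
d((18, 16), (-19, 5)) = 38.6005
d((18, 16), (19, -14)) = 30.0167
d((-2, -17), (11, -18)) = 13.0384
d((-2, -17), (-19, 5)) = 27.8029
d((-2, -17), (19, -14)) = 21.2132
d((11, -18), (-19, 5)) = 37.8021
d((11, -18), (19, -14)) = 8.9443
d((-19, 5), (19, -14)) = 42.4853

Closest pair: (-18, -1) and (-19, 5) with distance 6.0828

The closest pair is (-18, -1) and (-19, 5) with Euclidean distance 6.0828. For 7 points, brute-force pairwise comparison is shown above. For large n, the divide-and-conquer algorithm (sort by x, recurse on halves, check the dividing strip) achieves O(n log n).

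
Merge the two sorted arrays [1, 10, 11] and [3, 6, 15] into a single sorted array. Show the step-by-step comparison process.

Merging process:

Compare 1 vs 3: take 1 from left. Merged: [1]
Compare 10 vs 3: take 3 from right. Merged: [1, 3]
Compare 10 vs 6: take 6 from right. Merged: [1, 3, 6]
Compare 10 vs 15: take 10 from left. Merged: [1, 3, 6, 10]
Compare 11 vs 15: take 11 from left. Merged: [1, 3, 6, 10, 11]
Append remaining from right: [15]. Merged: [1, 3, 6, 10, 11, 15]

Final merged array: [1, 3, 6, 10, 11, 15]
Total comparisons: 5

The merged array is [1, 3, 6, 10, 11, 15], requiring 5 comparisons. The merge step runs in O(n) time where n is the total number of elements.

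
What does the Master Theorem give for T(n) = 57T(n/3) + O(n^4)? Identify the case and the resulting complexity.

Master Theorem for T(n) = 57T(n/3) + O(n^4):

a = 57, b = 3, c = 4
log_b(a) = log_3(57) = 3.6801

Case 3: c = 4 > log_3(57) = 3.6801
T(n) = O(n^4) = O(n^4)

For T(n) = 57T(n/3) + O(n^4): log_3(57) = 3.6801. This is Case 3 of the Master Theorem (c > log_b(a), work dominated by root), giving O(n^4).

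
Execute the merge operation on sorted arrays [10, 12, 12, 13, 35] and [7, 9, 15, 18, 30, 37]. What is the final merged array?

Merging process:

Compare 10 vs 7: take 7 from right. Merged: [7]
Compare 10 vs 9: take 9 from right. Merged: [7, 9]
Compare 10 vs 15: take 10 from left. Merged: [7, 9, 10]
Compare 12 vs 15: take 12 from left. Merged: [7, 9, 10, 12]
Compare 12 vs 15: take 12 from left. Merged: [7, 9, 10, 12, 12]
Compare 13 vs 15: take 13 from left. Merged: [7, 9, 10, 12, 12, 13]
Compare 35 vs 15: take 15 from right. Merged: [7, 9, 10, 12, 12, 13, 15]
Compare 35 vs 18: take 18 from right. Merged: [7, 9, 10, 12, 12, 13, 15, 18]
Compare 35 vs 30: take 30 from right. Merged: [7, 9, 10, 12, 12, 13, 15, 18, 30]
Compare 35 vs 37: take 35 from left. Merged: [7, 9, 10, 12, 12, 13, 15, 18, 30, 35]
Append remaining from right: [37]. Merged: [7, 9, 10, 12, 12, 13, 15, 18, 30, 35, 37]

Final merged array: [7, 9, 10, 12, 12, 13, 15, 18, 30, 35, 37]
Total comparisons: 10

The merged array is [7, 9, 10, 12, 12, 13, 15, 18, 30, 35, 37], requiring 10 comparisons. The merge step runs in O(n) time where n is the total number of elements.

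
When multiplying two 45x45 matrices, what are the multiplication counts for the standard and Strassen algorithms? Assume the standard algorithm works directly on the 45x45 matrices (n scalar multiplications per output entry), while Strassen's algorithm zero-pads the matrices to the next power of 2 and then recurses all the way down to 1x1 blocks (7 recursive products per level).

Matrix multiplication for 45x45 matrices:

Strassen's algorithm requires power-of-2 dimensions. Pad 45x45 to 64x64 (next power of 2).

Standard algorithm: 45^3 = 91125 multiplications
Strassen's algorithm: 7^(log2(64)) = 7^6 = 117649 multiplications
Difference: 91125 - 117649 = -26524 (Strassen uses MORE here due to padding overhead — for small or just-over-power-of-2 n, padding can outweigh the per-level savings)

Standard: 91125 multiplications (45^3). Strassen: 117649 multiplications (7^6, after padding to 64x64). Strassen reduces 8 recursive multiplications to 7 at each level.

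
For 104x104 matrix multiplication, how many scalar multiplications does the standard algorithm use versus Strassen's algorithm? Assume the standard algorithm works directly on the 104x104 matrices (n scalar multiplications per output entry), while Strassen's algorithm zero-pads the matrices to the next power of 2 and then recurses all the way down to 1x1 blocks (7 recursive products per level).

Matrix multiplication for 104x104 matrices:

Strassen's algorithm requires power-of-2 dimensions. Pad 104x104 to 128x128 (next power of 2).

Standard algorithm: 104^3 = 1124864 multiplications
Strassen's algorithm: 7^(log2(128)) = 7^7 = 823543 multiplications
Savings: 1124864 - 823543 = 301321 multiplications

Standard: 1124864 multiplications (104^3). Strassen: 823543 multiplications (7^7, after padding to 128x128). Strassen reduces 8 recursive multiplications to 7 at each level.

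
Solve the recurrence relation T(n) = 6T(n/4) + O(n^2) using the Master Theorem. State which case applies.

Master Theorem for T(n) = 6T(n/4) + O(n^2):

a = 6, b = 4, c = 2
log_b(a) = log_4(6) = 1.2925

Case 3: c = 2 > log_4(6) = 1.2925
T(n) = O(n^2) = O(n^2)

For T(n) = 6T(n/4) + O(n^2): log_4(6) = 1.2925. This is Case 3 of the Master Theorem (c > log_b(a), work dominated by root), giving O(n^2).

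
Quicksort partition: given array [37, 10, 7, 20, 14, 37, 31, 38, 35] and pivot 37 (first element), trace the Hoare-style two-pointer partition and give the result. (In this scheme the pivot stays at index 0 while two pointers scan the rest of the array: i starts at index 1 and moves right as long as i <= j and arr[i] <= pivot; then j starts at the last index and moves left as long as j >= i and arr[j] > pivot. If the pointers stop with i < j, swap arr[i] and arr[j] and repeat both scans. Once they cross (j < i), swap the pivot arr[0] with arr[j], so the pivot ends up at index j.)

Hoare-style two-pointer partition with pivot = 37:

Initial array: [37, 10, 7, 20, 14, 37, 31, 38, 35]

Pointers start at i = 1, j = 8.
i stops at index 7 (arr[7]=38 > 37), j stops at index 8 (arr[8]=35 <= 37): swap arr[7] and arr[8], array becomes [37, 10, 7, 20, 14, 37, 31, 35, 38]
i ends at 8, j ends at 7: the pointers have crossed (j < i), so scanning stops.

Swap pivot arr[0] with arr[7] to place pivot at position 7: [35, 10, 7, 20, 14, 37, 31, 37, 38]
Pivot position: 7

After partitioning with pivot 37, the array becomes [35, 10, 7, 20, 14, 37, 31, 37, 38]. The pivot is placed at index 7. All elements to the left of the pivot are <= 37, and all elements to the right are > 37.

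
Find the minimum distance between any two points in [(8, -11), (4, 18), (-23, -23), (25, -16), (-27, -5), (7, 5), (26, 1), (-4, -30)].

Computing all pairwise distances among 8 points:

d((8, -11), (4, 18)) = 29.2746
d((8, -11), (-23, -23)) = 33.2415
d((8, -11), (25, -16)) = 17.72
d((8, -11), (-27, -5)) = 35.5106
d((8, -11), (7, 5)) = 16.0312
d((8, -11), (26, 1)) = 21.6333
d((8, -11), (-4, -30)) = 22.4722
d((4, 18), (-23, -23)) = 49.0918
d((4, 18), (25, -16)) = 39.9625
d((4, 18), (-27, -5)) = 38.6005
d((4, 18), (7, 5)) = 13.3417 <-- minimum
d((4, 18), (26, 1)) = 27.8029
d((4, 18), (-4, -30)) = 48.6621
d((-23, -23), (25, -16)) = 48.5077
d((-23, -23), (-27, -5)) = 18.4391
d((-23, -23), (7, 5)) = 41.0366
d((-23, -23), (26, 1)) = 54.5619
d((-23, -23), (-4, -30)) = 20.2485
d((25, -16), (-27, -5)) = 53.1507
d((25, -16), (7, 5)) = 27.6586
d((25, -16), (26, 1)) = 17.0294
d((25, -16), (-4, -30)) = 32.2025
d((-27, -5), (7, 5)) = 35.4401
d((-27, -5), (26, 1)) = 53.3385
d((-27, -5), (-4, -30)) = 33.9706
d((7, 5), (26, 1)) = 19.4165
d((7, 5), (-4, -30)) = 36.6879
d((26, 1), (-4, -30)) = 43.1393

Closest pair: (4, 18) and (7, 5) with distance 13.3417

The closest pair is (4, 18) and (7, 5) with Euclidean distance 13.3417. For 8 points, brute-force pairwise comparison is shown above. For large n, the divide-and-conquer algorithm (sort by x, recurse on halves, check the dividing strip) achieves O(n log n).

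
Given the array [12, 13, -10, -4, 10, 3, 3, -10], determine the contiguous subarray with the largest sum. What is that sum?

Using Kadane's algorithm on [12, 13, -10, -4, 10, 3, 3, -10]:

Scanning through the array:
Position 1 (value 13): max_ending_here = 25, max_so_far = 25
Position 2 (value -10): max_ending_here = 15, max_so_far = 25
Position 3 (value -4): max_ending_here = 11, max_so_far = 25
Position 4 (value 10): max_ending_here = 21, max_so_far = 25
Position 5 (value 3): max_ending_here = 24, max_so_far = 25
Position 6 (value 3): max_ending_here = 27, max_so_far = 27
Position 7 (value -10): max_ending_here = 17, max_so_far = 27

Maximum subarray: [12, 13, -10, -4, 10, 3, 3]
Maximum sum: 27

The maximum subarray is [12, 13, -10, -4, 10, 3, 3] with sum 27. This subarray runs from index 0 to index 6.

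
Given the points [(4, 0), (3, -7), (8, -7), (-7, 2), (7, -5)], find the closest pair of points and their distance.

Computing all pairwise distances among 5 points:

d((4, 0), (3, -7)) = 7.0711
d((4, 0), (8, -7)) = 8.0623
d((4, 0), (-7, 2)) = 11.1803
d((4, 0), (7, -5)) = 5.831
d((3, -7), (8, -7)) = 5.0
d((3, -7), (-7, 2)) = 13.4536
d((3, -7), (7, -5)) = 4.4721
d((8, -7), (-7, 2)) = 17.4929
d((8, -7), (7, -5)) = 2.2361 <-- minimum
d((-7, 2), (7, -5)) = 15.6525

Closest pair: (8, -7) and (7, -5) with distance 2.2361

The closest pair is (8, -7) and (7, -5) with Euclidean distance 2.2361. For 5 points, brute-force pairwise comparison is shown above. For large n, the divide-and-conquer algorithm (sort by x, recurse on halves, check the dividing strip) achieves O(n log n).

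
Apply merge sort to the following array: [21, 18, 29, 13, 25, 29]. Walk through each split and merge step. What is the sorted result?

Merge sort trace:

Split: [21, 18, 29, 13, 25, 29] -> [21, 18, 29] and [13, 25, 29]
  Split: [21, 18, 29] -> [21] and [18, 29]
    Split: [18, 29] -> [18] and [29]
    Merge: [18] + [29] -> [18, 29]
  Merge: [21] + [18, 29] -> [18, 21, 29]
  Split: [13, 25, 29] -> [13] and [25, 29]
    Split: [25, 29] -> [25] and [29]
    Merge: [25] + [29] -> [25, 29]
  Merge: [13] + [25, 29] -> [13, 25, 29]
Merge: [18, 21, 29] + [13, 25, 29] -> [13, 18, 21, 25, 29, 29]

Final sorted array: [13, 18, 21, 25, 29, 29]

The merge sort proceeds by recursively splitting the array and merging sorted halves.
After all merges, the sorted array is [13, 18, 21, 25, 29, 29].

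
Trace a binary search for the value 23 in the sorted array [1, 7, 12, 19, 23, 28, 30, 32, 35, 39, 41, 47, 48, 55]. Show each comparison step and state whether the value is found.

Binary search for 23 in [1, 7, 12, 19, 23, 28, 30, 32, 35, 39, 41, 47, 48, 55]:

lo=0, hi=13, mid=6, arr[mid]=30 -> 30 > 23, search left half
lo=0, hi=5, mid=2, arr[mid]=12 -> 12 < 23, search right half
lo=3, hi=5, mid=4, arr[mid]=23 -> Found target at index 4!

Binary search finds 23 at index 4 after 3 comparisons. The search repeatedly halves the search space by comparing with the middle element.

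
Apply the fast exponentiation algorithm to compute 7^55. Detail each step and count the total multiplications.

Computing 7^55 by squaring (build up from 7^1; each line after the first costs one multiplication):

7^1 = 7
7^2 = (7^1)^2 = 7^2 = 49
7^3 = 7 * 7^2 = 7 * 49 = 343
7^6 = (7^3)^2 = 343^2 = 117649
7^12 = (7^6)^2 = 117649^2 = 13841287201
7^13 = 7 * 7^12 = 7 * 13841287201 = 96889010407
7^26 = (7^13)^2 = 96889010407^2 = 9387480337647754305649
7^27 = 7 * 7^26 = 7 * 9387480337647754305649 = 65712362363534280139543
7^54 = (7^27)^2 = 65712362363534280139543^2 = 4318114567396436564035293097707728087552248849
7^55 = 7 * 7^54 = 7 * 4318114567396436564035293097707728087552248849 = 30226801971775055948247051683954096612865741943

Result: 30226801971775055948247051683954096612865741943
Multiplications needed: 9 (9 lines after 7^1)

7^55 = 30226801971775055948247051683954096612865741943. Using exponentiation by squaring, this requires 9 multiplications. The key idea: if the exponent is even, square the half-power; if odd, multiply by the base once.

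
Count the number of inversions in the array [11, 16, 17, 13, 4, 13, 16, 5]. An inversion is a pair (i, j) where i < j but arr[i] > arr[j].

Finding inversions in [11, 16, 17, 13, 4, 13, 16, 5]:

(0, 4): arr[0]=11 > arr[4]=4
(0, 7): arr[0]=11 > arr[7]=5
(1, 3): arr[1]=16 > arr[3]=13
(1, 4): arr[1]=16 > arr[4]=4
(1, 5): arr[1]=16 > arr[5]=13
(1, 7): arr[1]=16 > arr[7]=5
(2, 3): arr[2]=17 > arr[3]=13
(2, 4): arr[2]=17 > arr[4]=4
(2, 5): arr[2]=17 > arr[5]=13
(2, 6): arr[2]=17 > arr[6]=16
(2, 7): arr[2]=17 > arr[7]=5
(3, 4): arr[3]=13 > arr[4]=4
(3, 7): arr[3]=13 > arr[7]=5
(5, 7): arr[5]=13 > arr[7]=5
(6, 7): arr[6]=16 > arr[7]=5

Total inversions: 15

The array has 15 inversion(s): (0,4), (0,7), (1,3), (1,4), (1,5), (1,7), (2,3), (2,4), (2,5), (2,6), (2,7), (3,4), (3,7), (5,7), (6,7). Each pair (i,j) satisfies i < j and arr[i] > arr[j].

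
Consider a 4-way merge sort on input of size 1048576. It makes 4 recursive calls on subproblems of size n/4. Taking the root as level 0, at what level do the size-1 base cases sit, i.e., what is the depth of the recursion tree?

For divide and conquer with division factor 4:

Problem sizes at each level:
Level 0: 1048576
Level 1: 262144
Level 2: 65536
Level 3: 16384
Level 4: 4096
Level 5: 1024
Level 6: 256
Level 7: 64
Level 8: 16
Level 9: 4
Level 10: 1

The root is level 0 and the size-1 base case is level 10 (the tree spans levels 0 through 10, i.e. 11 levels counting the root), so the depth is the number of divisions: log_4(1048576) = 10

The recursion tree depth is log_4(1048576) = 10. At each level, the problem size is divided by 4, so it takes 10 divisions to reduce to a base case of size 1. The algorithm makes 4 recursive calls at each level.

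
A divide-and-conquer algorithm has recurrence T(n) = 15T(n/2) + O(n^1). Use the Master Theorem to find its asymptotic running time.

Master Theorem for T(n) = 15T(n/2) + O(n^1):

a = 15, b = 2, c = 1
log_b(a) = log_2(15) = 3.9069

Case 1: c = 1 < log_2(15) = 3.9069
T(n) = O(n^(log_2 15))

For T(n) = 15T(n/2) + O(n^1): log_2(15) = 3.9069. This is Case 1 of the Master Theorem (c < log_b(a), work dominated by leaves), giving O(n^(log_2 15)).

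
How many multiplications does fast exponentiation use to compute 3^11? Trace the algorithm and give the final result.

Computing 3^11 by squaring (build up from 3^1; each line after the first costs one multiplication):

3^1 = 3
3^2 = (3^1)^2 = 3^2 = 9
3^4 = (3^2)^2 = 9^2 = 81
3^5 = 3 * 3^4 = 3 * 81 = 243
3^10 = (3^5)^2 = 243^2 = 59049
3^11 = 3 * 3^10 = 3 * 59049 = 177147

Result: 177147
Multiplications needed: 5 (5 lines after 3^1)

3^11 = 177147. Using exponentiation by squaring, this requires 5 multiplications. The key idea: if the exponent is even, square the half-power; if odd, multiply by the base once.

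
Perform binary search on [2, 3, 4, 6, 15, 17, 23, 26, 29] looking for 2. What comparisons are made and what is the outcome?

Binary search for 2 in [2, 3, 4, 6, 15, 17, 23, 26, 29]:

lo=0, hi=8, mid=4, arr[mid]=15 -> 15 > 2, search left half
lo=0, hi=3, mid=1, arr[mid]=3 -> 3 > 2, search left half
lo=0, hi=0, mid=0, arr[mid]=2 -> Found target at index 0!

Binary search finds 2 at index 0 after 3 comparisons. The search repeatedly halves the search space by comparing with the middle element.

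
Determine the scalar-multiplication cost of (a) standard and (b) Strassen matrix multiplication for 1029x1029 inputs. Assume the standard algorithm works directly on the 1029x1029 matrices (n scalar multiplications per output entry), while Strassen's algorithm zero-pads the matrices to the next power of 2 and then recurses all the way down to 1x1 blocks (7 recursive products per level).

Matrix multiplication for 1029x1029 matrices:

Strassen's algorithm requires power-of-2 dimensions. Pad 1029x1029 to 2048x2048 (next power of 2).

Standard algorithm: 1029^3 = 1089547389 multiplications
Strassen's algorithm: 7^(log2(2048)) = 7^11 = 1977326743 multiplications
Difference: 1089547389 - 1977326743 = -887779354 (Strassen uses MORE here due to padding overhead — for small or just-over-power-of-2 n, padding can outweigh the per-level savings)

Standard: 1089547389 multiplications (1029^3). Strassen: 1977326743 multiplications (7^11, after padding to 2048x2048). Strassen reduces 8 recursive multiplications to 7 at each level.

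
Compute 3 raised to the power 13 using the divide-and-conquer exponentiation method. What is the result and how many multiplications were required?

Computing 3^13 by squaring (build up from 3^1; each line after the first costs one multiplication):

3^1 = 3
3^2 = (3^1)^2 = 3^2 = 9
3^3 = 3 * 3^2 = 3 * 9 = 27
3^6 = (3^3)^2 = 27^2 = 729
3^12 = (3^6)^2 = 729^2 = 531441
3^13 = 3 * 3^12 = 3 * 531441 = 1594323

Result: 1594323
Multiplications needed: 5 (5 lines after 3^1)

3^13 = 1594323. Using exponentiation by squaring, this requires 5 multiplications. The key idea: if the exponent is even, square the half-power; if odd, multiply by the base once.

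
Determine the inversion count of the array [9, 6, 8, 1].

Finding inversions in [9, 6, 8, 1]:

(0, 1): arr[0]=9 > arr[1]=6
(0, 2): arr[0]=9 > arr[2]=8
(0, 3): arr[0]=9 > arr[3]=1
(1, 3): arr[1]=6 > arr[3]=1
(2, 3): arr[2]=8 > arr[3]=1

Total inversions: 5

The array has 5 inversion(s): (0,1), (0,2), (0,3), (1,3), (2,3). Each pair (i,j) satisfies i < j and arr[i] > arr[j].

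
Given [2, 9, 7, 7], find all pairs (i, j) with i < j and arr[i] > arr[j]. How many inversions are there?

Finding inversions in [2, 9, 7, 7]:

(1, 2): arr[1]=9 > arr[2]=7
(1, 3): arr[1]=9 > arr[3]=7

Total inversions: 2

The array has 2 inversion(s): (1,2), (1,3). Each pair (i,j) satisfies i < j and arr[i] > arr[j].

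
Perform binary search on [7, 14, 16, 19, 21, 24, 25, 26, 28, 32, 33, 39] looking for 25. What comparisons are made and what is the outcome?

Binary search for 25 in [7, 14, 16, 19, 21, 24, 25, 26, 28, 32, 33, 39]:

lo=0, hi=11, mid=5, arr[mid]=24 -> 24 < 25, search right half
lo=6, hi=11, mid=8, arr[mid]=28 -> 28 > 25, search left half
lo=6, hi=7, mid=6, arr[mid]=25 -> Found target at index 6!

Binary search finds 25 at index 6 after 3 comparisons. The search repeatedly halves the search space by comparing with the middle element.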